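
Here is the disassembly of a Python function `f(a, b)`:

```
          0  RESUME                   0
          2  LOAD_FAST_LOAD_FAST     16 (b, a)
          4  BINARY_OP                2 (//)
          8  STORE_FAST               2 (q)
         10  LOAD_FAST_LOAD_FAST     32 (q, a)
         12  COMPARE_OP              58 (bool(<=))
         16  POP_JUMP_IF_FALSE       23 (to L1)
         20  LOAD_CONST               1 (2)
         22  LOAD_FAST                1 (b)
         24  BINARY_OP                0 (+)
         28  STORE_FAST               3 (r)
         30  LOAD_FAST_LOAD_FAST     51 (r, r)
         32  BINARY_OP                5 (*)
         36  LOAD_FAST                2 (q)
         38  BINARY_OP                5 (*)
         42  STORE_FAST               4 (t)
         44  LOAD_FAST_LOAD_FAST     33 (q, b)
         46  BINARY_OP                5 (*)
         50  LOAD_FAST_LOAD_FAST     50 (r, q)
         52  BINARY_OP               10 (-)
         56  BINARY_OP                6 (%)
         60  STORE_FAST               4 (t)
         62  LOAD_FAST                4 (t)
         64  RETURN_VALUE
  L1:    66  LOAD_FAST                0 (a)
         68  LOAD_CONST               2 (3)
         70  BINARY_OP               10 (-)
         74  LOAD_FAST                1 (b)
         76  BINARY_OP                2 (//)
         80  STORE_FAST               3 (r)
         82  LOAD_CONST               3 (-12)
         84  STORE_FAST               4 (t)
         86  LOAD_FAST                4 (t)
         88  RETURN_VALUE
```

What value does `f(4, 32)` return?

-12

LOAD_FAST_LOAD_FAST b,a → push 32,4. Stack: [32, 4]
BINARY_OP // → 32 // 4 = 8. Stack: [8]
STORE_FAST q → q=8. Stack: []
LOAD_FAST_LOAD_FAST q,a → push 8,4. Stack: [8, 4]
COMPARE_OP bool(<=) → 8 vs 4 = False. Stack: [False]
POP_JUMP_IF_FALSE → pop False; jump. Stack: []
LOAD_FAST a → push 4. Stack: [4]
LOAD_CONST → push 3. Stack: [4, 3]
BINARY_OP - → 4 - 3 = 1. Stack: [1]
LOAD_FAST b → push 32. Stack: [1, 32]
BINARY_OP // → 1 // 32 = 0. Stack: [0]
STORE_FAST r → r=0. Stack: []
LOAD_CONST → push -12. Stack: [-12]
STORE_FAST t → t=-12. Stack: []
LOAD_FAST t → push -12. Stack: [-12]
RETURN_VALUE → return -12.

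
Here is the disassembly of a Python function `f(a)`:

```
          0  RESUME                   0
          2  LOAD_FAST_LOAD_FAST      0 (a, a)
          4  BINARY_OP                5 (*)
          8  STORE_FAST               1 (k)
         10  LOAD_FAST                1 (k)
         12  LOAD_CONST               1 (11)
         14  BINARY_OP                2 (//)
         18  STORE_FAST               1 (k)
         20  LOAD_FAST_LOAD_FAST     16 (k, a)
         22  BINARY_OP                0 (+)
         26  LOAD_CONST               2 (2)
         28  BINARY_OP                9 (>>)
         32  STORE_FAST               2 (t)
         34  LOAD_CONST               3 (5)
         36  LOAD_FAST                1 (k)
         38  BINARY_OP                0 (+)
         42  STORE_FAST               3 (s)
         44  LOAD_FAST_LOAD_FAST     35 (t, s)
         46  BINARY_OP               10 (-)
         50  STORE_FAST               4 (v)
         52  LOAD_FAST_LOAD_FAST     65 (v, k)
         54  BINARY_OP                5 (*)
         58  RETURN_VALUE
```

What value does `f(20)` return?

LOAD_FAST_LOAD_FAST a,a → push 20,20. Stack: [20, 20]
BINARY_OP * → 20 * 20 = 400. Stack: [400]
STORE_FAST k → k=400. Stack: []
LOAD_FAST k → push 400. Stack: [400]
LOAD_CONST → push 11. Stack: [400, 11]
BINARY_OP // → 400 // 11 = 36. Stack: [36]
STORE_FAST k → k=36. Stack: []
LOAD_FAST_LOAD_FAST k,a → push 36,20. Stack: [36, 20]
BINARY_OP + → 36 + 20 = 56. Stack: [56]
LOAD_CONST → push 2. Stack: [56, 2]
BINARY_OP >> → 56 >> 2 = 14. Stack: [14]
STORE_FAST t → t=14. Stack: []
LOAD_CONST → push 5. Stack: [5]
LOAD_FAST k → push 36. Stack: [5, 36]
BINARY_OP + → 5 + 36 = 41. Stack: [41]
STORE_FAST s → s=41. Stack: []
LOAD_FAST_LOAD_FAST t,s → push 14,41. Stack: [14, 41]
BINARY_OP - → 14 - 41 = -27. Stack: [-27]
STORE_FAST v → v=-27. Stack: []
LOAD_FAST_LOAD_FAST v,k → push -27,36. Stack: [-27, 36]
BINARY_OP * → -27 * 36 = -972. Stack: [-972]
RETURN_VALUE → return -972.

-972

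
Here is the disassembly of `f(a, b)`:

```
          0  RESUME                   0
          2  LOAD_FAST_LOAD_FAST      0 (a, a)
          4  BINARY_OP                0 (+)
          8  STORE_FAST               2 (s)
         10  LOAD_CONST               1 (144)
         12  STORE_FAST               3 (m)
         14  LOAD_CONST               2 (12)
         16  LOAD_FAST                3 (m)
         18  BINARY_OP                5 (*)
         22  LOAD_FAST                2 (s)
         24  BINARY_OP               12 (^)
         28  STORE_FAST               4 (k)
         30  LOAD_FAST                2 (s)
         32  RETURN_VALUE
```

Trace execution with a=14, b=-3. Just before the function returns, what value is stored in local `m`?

144

LOAD_FAST_LOAD_FAST a,a → push 14,14. Stack: [14, 14]
BINARY_OP + → 14 + 14 = 28. Stack: [28]
STORE_FAST s → s=28. Stack: []
LOAD_CONST → push 144. Stack: [144]
STORE_FAST m → m=144. Stack: []
LOAD_CONST → push 12. Stack: [12]
LOAD_FAST m → push 144. Stack: [12, 144]
BINARY_OP * → 12 * 144 = 1728. Stack: [1728]
LOAD_FAST s → push 28. Stack: [1728, 28]
BINARY_OP ^ → 1728 ^ 28 = 1756. Stack: [1756]
STORE_FAST k → k=1756. Stack: []
LOAD_FAST s → push 28. Stack: [28]
RETURN_VALUE → return 28.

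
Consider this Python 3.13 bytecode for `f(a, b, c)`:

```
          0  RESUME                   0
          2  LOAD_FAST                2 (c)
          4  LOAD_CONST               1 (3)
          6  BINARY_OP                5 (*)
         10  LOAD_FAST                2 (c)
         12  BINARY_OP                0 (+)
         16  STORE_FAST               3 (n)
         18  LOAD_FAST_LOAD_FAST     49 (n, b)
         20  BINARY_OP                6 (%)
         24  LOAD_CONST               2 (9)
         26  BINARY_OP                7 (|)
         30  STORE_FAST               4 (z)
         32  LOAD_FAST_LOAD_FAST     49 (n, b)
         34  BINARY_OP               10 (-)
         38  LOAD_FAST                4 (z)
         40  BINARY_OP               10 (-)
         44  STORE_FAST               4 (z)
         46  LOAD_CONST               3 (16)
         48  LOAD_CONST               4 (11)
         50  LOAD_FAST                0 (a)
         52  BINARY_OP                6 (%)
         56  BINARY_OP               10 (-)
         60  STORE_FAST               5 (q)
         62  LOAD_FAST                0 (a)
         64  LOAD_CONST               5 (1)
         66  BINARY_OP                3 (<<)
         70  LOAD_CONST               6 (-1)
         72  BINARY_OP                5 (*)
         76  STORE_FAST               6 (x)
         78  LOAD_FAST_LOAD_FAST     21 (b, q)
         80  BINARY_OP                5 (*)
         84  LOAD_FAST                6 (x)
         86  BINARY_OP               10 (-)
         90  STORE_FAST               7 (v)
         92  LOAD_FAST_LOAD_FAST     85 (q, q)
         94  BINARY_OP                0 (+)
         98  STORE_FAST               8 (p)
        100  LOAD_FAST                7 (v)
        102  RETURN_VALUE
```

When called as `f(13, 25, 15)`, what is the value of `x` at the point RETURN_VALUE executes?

-26

LOAD_FAST c → push 15. Stack: [15]
LOAD_CONST → push 3. Stack: [15, 3]
BINARY_OP * → 15 * 3 = 45. Stack: [45]
LOAD_FAST c → push 15. Stack: [45, 15]
BINARY_OP + → 45 + 15 = 60. Stack: [60]
STORE_FAST n → n=60. Stack: []
LOAD_FAST_LOAD_FAST n,b → push 60,25. Stack: [60, 25]
BINARY_OP % → 60 % 25 = 10. Stack: [10]
LOAD_CONST → push 9. Stack: [10, 9]
BINARY_OP | → 10 | 9 = 11. Stack: [11]
STORE_FAST z → z=11. Stack: []
LOAD_FAST_LOAD_FAST n,b → push 60,25. Stack: [60, 25]
BINARY_OP - → 60 - 25 = 35. Stack: [35]
LOAD_FAST z → push 11. Stack: [35, 11]
BINARY_OP - → 35 - 11 = 24. Stack: [24]
STORE_FAST z → z=24. Stack: []
LOAD_CONST → push 16. Stack: [16]
LOAD_CONST → push 11. Stack: [16, 11]
LOAD_FAST a → push 13. Stack: [16, 11, 13]
BINARY_OP % → 11 % 13 = 11. Stack: [16, 11]
BINARY_OP - → 16 - 11 = 5. Stack: [5]
STORE_FAST q → q=5. Stack: []
LOAD_FAST a → push 13. Stack: [13]
LOAD_CONST → push 1. Stack: [13, 1]
BINARY_OP << → 13 << 1 = 26. Stack: [26]
LOAD_CONST → push -1. Stack: [26, -1]
BINARY_OP * → 26 * -1 = -26. Stack: [-26]
STORE_FAST x → x=-26. Stack: []
LOAD_FAST_LOAD_FAST b,q → push 25,5. Stack: [25, 5]
BINARY_OP * → 25 * 5 = 125. Stack: [125]
LOAD_FAST x → push -26. Stack: [125, -26]
BINARY_OP - → 125 - -26 = 151. Stack: [151]
STORE_FAST v → v=151. Stack: []
LOAD_FAST_LOAD_FAST q,q → push 5,5. Stack: [5, 5]
BINARY_OP + → 5 + 5 = 10. Stack: [10]
STORE_FAST p → p=10. Stack: []
LOAD_FAST v → push 151. Stack: [151]
RETURN_VALUE → return 151.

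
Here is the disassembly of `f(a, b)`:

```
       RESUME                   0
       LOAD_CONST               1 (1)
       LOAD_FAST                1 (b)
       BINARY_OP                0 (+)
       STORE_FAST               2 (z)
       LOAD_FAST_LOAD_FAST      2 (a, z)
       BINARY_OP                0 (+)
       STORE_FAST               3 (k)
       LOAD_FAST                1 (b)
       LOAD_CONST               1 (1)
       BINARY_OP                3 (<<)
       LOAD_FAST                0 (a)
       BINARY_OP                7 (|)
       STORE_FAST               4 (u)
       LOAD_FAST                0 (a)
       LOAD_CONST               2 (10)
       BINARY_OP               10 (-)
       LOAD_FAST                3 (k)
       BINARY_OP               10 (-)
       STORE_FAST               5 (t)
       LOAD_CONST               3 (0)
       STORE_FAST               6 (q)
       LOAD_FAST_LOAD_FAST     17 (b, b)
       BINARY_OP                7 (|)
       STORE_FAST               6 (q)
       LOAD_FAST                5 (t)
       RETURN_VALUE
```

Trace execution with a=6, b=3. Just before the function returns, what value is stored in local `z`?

4

LOAD_CONST → push 1. Stack: [1]
LOAD_FAST b → push 3. Stack: [1, 3]
BINARY_OP + → 1 + 3 = 4. Stack: [4]
STORE_FAST z → z=4. Stack: []
LOAD_FAST_LOAD_FAST a,z → push 6,4. Stack: [6, 4]
BINARY_OP + → 6 + 4 = 10. Stack: [10]
STORE_FAST k → k=10. Stack: []
LOAD_FAST b → push 3. Stack: [3]
LOAD_CONST → push 1. Stack: [3, 1]
BINARY_OP << → 3 << 1 = 6. Stack: [6]
LOAD_FAST a → push 6. Stack: [6, 6]
BINARY_OP | → 6 | 6 = 6. Stack: [6]
STORE_FAST u → u=6. Stack: []
LOAD_FAST a → push 6. Stack: [6]
LOAD_CONST → push 10. Stack: [6, 10]
BINARY_OP - → 6 - 10 = -4. Stack: [-4]
LOAD_FAST k → push 10. Stack: [-4, 10]
BINARY_OP - → -4 - 10 = -14. Stack: [-14]
STORE_FAST t → t=-14. Stack: []
LOAD_CONST → push 0. Stack: [0]
STORE_FAST q → q=0. Stack: []
LOAD_FAST_LOAD_FAST b,b → push 3,3. Stack: [3, 3]
BINARY_OP | → 3 | 3 = 3. Stack: [3]
STORE_FAST q → q=3. Stack: []
LOAD_FAST t → push -14. Stack: [-14]
RETURN_VALUE → return -14.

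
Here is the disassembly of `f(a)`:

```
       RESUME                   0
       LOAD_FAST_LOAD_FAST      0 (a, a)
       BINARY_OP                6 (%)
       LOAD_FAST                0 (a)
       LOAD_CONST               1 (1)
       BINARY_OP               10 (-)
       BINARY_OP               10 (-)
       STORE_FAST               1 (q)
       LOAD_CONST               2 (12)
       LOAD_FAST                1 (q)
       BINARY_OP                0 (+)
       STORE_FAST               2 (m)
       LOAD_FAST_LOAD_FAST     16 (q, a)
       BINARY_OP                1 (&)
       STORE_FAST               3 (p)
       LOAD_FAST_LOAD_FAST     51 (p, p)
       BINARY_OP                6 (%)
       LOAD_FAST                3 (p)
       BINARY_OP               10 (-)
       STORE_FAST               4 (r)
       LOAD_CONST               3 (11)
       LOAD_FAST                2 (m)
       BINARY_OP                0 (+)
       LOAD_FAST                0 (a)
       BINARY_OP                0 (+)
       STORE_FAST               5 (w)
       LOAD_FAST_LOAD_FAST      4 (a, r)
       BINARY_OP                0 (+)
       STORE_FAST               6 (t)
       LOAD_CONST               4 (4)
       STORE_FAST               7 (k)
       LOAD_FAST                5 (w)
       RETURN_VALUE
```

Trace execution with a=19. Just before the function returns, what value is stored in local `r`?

-2

LOAD_FAST_LOAD_FAST a,a → push 19,19. Stack: [19, 19]
BINARY_OP % → 19 % 19 = 0. Stack: [0]
LOAD_FAST a → push 19. Stack: [0, 19]
LOAD_CONST → push 1. Stack: [0, 19, 1]
BINARY_OP - → 19 - 1 = 18. Stack: [0, 18]
BINARY_OP - → 0 - 18 = -18. Stack: [-18]
STORE_FAST q → q=-18. Stack: []
LOAD_CONST → push 12. Stack: [12]
LOAD_FAST q → push -18. Stack: [12, -18]
BINARY_OP + → 12 + -18 = -6. Stack: [-6]
STORE_FAST m → m=-6. Stack: []
LOAD_FAST_LOAD_FAST q,a → push -18,19. Stack: [-18, 19]
BINARY_OP & → -18 & 19 = 2. Stack: [2]
STORE_FAST p → p=2. Stack: []
LOAD_FAST_LOAD_FAST p,p → push 2,2. Stack: [2, 2]
BINARY_OP % → 2 % 2 = 0. Stack: [0]
LOAD_FAST p → push 2. Stack: [0, 2]
BINARY_OP - → 0 - 2 = -2. Stack: [-2]
STORE_FAST r → r=-2. Stack: []
LOAD_CONST → push 11. Stack: [11]
LOAD_FAST m → push -6. Stack: [11, -6]
BINARY_OP + → 11 + -6 = 5. Stack: [5]
LOAD_FAST a → push 19. Stack: [5, 19]
BINARY_OP + → 5 + 19 = 24. Stack: [24]
STORE_FAST w → w=24. Stack: []
LOAD_FAST_LOAD_FAST a,r → push 19,-2. Stack: [19, -2]
BINARY_OP + → 19 + -2 = 17. Stack: [17]
STORE_FAST t → t=17. Stack: []
LOAD_CONST → push 4. Stack: [4]
STORE_FAST k → k=4. Stack: []
LOAD_FAST w → push 24. Stack: [24]
RETURN_VALUE → return 24.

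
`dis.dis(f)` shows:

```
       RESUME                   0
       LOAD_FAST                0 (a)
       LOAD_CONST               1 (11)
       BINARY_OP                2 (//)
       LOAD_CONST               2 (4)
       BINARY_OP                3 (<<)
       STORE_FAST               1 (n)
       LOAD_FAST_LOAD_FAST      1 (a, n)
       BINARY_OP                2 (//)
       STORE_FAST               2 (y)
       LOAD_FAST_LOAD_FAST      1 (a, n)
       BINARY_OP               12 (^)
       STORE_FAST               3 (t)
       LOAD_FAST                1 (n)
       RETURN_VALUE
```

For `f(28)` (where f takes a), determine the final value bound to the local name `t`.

60

LOAD_FAST a → push 28. Stack: [28]
LOAD_CONST → push 11. Stack: [28, 11]
BINARY_OP // → 28 // 11 = 2. Stack: [2]
LOAD_CONST → push 4. Stack: [2, 4]
BINARY_OP << → 2 << 4 = 32. Stack: [32]
STORE_FAST n → n=32. Stack: []
LOAD_FAST_LOAD_FAST a,n → push 28,32. Stack: [28, 32]
BINARY_OP // → 28 // 32 = 0. Stack: [0]
STORE_FAST y → y=0. Stack: []
LOAD_FAST_LOAD_FAST a,n → push 28,32. Stack: [28, 32]
BINARY_OP ^ → 28 ^ 32 = 60. Stack: [60]
STORE_FAST t → t=60. Stack: []
LOAD_FAST n → push 32. Stack: [32]
RETURN_VALUE → return 32.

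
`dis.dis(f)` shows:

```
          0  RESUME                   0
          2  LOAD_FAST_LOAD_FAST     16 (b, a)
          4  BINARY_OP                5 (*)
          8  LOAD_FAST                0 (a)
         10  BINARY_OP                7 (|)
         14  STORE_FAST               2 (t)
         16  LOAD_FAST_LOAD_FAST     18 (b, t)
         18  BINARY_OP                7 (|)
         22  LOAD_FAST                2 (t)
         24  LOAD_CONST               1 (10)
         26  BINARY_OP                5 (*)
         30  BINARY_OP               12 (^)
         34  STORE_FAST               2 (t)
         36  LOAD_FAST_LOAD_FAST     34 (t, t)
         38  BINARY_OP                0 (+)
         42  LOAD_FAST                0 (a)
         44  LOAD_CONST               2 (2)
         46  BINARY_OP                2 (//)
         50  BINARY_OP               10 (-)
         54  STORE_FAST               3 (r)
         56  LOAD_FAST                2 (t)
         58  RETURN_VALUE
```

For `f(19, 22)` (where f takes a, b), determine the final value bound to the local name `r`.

8841

LOAD_FAST_LOAD_FAST b,a → push 22,19. Stack: [22, 19]
BINARY_OP * → 22 * 19 = 418. Stack: [418]
LOAD_FAST a → push 19. Stack: [418, 19]
BINARY_OP | → 418 | 19 = 435. Stack: [435]
STORE_FAST t → t=435. Stack: []
LOAD_FAST_LOAD_FAST b,t → push 22,435. Stack: [22, 435]
BINARY_OP | → 22 | 435 = 439. Stack: [439]
LOAD_FAST t → push 435. Stack: [439, 435]
LOAD_CONST → push 10. Stack: [439, 435, 10]
BINARY_OP * → 435 * 10 = 4350. Stack: [439, 4350]
BINARY_OP ^ → 439 ^ 4350 = 4425. Stack: [4425]
STORE_FAST t → t=4425. Stack: []
LOAD_FAST_LOAD_FAST t,t → push 4425,4425. Stack: [4425, 4425]
BINARY_OP + → 4425 + 4425 = 8850. Stack: [8850]
LOAD_FAST a → push 19. Stack: [8850, 19]
LOAD_CONST → push 2. Stack: [8850, 19, 2]
BINARY_OP // → 19 // 2 = 9. Stack: [8850, 9]
BINARY_OP - → 8850 - 9 = 8841. Stack: [8841]
STORE_FAST r → r=8841. Stack: []
LOAD_FAST t → push 4425. Stack: [4425]
RETURN_VALUE → return 4425.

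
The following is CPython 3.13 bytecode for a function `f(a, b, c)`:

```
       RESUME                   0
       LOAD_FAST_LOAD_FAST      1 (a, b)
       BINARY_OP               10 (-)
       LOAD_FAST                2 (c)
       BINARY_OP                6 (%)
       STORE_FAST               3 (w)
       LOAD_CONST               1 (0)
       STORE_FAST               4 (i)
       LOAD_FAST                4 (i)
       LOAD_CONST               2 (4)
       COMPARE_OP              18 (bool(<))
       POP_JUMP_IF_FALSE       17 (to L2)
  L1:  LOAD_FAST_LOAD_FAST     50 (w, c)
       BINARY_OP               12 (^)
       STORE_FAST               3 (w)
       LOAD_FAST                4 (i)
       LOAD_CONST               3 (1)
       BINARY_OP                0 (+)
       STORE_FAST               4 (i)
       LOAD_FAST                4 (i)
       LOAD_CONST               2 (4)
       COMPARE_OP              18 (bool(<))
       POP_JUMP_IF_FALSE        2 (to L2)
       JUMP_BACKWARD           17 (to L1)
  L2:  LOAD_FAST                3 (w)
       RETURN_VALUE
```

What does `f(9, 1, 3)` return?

2

LOAD_FAST_LOAD_FAST a,b → push 9,1. Stack: [9, 1]
BINARY_OP - → 9 - 1 = 8. Stack: [8]
LOAD_FAST c → push 3. Stack: [8, 3]
BINARY_OP % → 8 % 3 = 2. Stack: [2]
STORE_FAST w → w=2. Stack: []
LOAD_CONST → push 0. Stack: [0]
STORE_FAST i → i=0. Stack: []
LOAD_FAST i → push 0. Stack: [0]
LOAD_CONST → push 4. Stack: [0, 4]
COMPARE_OP bool(<) → 0 vs 4 = True. Stack: [True]
POP_JUMP_IF_FALSE → pop True; no jump. Stack: []
LOAD_FAST_LOAD_FAST w,c → push 2,3. Stack: [2, 3]
BINARY_OP ^ → 2 ^ 3 = 1. Stack: [1]
STORE_FAST w → w=1. Stack: []
LOAD_FAST i → push 0. Stack: [0]
LOAD_CONST → push 1. Stack: [0, 1]
BINARY_OP + → 0 + 1 = 1. Stack: [1]
STORE_FAST i → i=1. Stack: []
LOAD_FAST i → push 1. Stack: [1]
LOAD_CONST → push 4. Stack: [1, 4]
COMPARE_OP bool(<) → 1 vs 4 = True. Stack: [True]
POP_JUMP_IF_FALSE → pop True; no jump. Stack: []
LOAD_FAST_LOAD_FAST w,c → push 1,3. Stack: [1, 3]
BINARY_OP ^ → 1 ^ 3 = 2. Stack: [2]
STORE_FAST w → w=2. Stack: []
LOAD_FAST i → push 1. Stack: [1]
LOAD_CONST → push 1. Stack: [1, 1]
BINARY_OP + → 1 + 1 = 2. Stack: [2]
STORE_FAST i → i=2. Stack: []
LOAD_FAST i → push 2. Stack: [2]
LOAD_CONST → push 4. Stack: [2, 4]
COMPARE_OP bool(<) → 2 vs 4 = True. Stack: [True]
POP_JUMP_IF_FALSE → pop True; no jump. Stack: []
LOAD_FAST_LOAD_FAST w,c → push 2,3. Stack: [2, 3]
BINARY_OP ^ → 2 ^ 3 = 1. Stack: [1]
STORE_FAST w → w=1. Stack: []
LOAD_FAST i → push 2. Stack: [2]
LOAD_CONST → push 1. Stack: [2, 1]
BINARY_OP + → 2 + 1 = 3. Stack: [3]
STORE_FAST i → i=3. Stack: []
LOAD_FAST i → push 3. Stack: [3]
LOAD_CONST → push 4. Stack: [3, 4]
COMPARE_OP bool(<) → 3 vs 4 = True. Stack: [True]
POP_JUMP_IF_FALSE → pop True; no jump. Stack: []
LOAD_FAST_LOAD_FAST w,c → push 1,3. Stack: [1, 3]
BINARY_OP ^ → 1 ^ 3 = 2. Stack: [2]
STORE_FAST w → w=2. Stack: []
LOAD_FAST i → push 3. Stack: [3]
LOAD_CONST → push 1. Stack: [3, 1]
BINARY_OP + → 3 + 1 = 4. Stack: [4]
STORE_FAST i → i=4. Stack: []
LOAD_FAST i → push 4. Stack: [4]
LOAD_CONST → push 4. Stack: [4, 4]
COMPARE_OP bool(<) → 4 vs 4 = False. Stack: [False]
POP_JUMP_IF_FALSE → pop False; jump. Stack: []
LOAD_FAST w → push 2. Stack: [2]
RETURN_VALUE → return 2.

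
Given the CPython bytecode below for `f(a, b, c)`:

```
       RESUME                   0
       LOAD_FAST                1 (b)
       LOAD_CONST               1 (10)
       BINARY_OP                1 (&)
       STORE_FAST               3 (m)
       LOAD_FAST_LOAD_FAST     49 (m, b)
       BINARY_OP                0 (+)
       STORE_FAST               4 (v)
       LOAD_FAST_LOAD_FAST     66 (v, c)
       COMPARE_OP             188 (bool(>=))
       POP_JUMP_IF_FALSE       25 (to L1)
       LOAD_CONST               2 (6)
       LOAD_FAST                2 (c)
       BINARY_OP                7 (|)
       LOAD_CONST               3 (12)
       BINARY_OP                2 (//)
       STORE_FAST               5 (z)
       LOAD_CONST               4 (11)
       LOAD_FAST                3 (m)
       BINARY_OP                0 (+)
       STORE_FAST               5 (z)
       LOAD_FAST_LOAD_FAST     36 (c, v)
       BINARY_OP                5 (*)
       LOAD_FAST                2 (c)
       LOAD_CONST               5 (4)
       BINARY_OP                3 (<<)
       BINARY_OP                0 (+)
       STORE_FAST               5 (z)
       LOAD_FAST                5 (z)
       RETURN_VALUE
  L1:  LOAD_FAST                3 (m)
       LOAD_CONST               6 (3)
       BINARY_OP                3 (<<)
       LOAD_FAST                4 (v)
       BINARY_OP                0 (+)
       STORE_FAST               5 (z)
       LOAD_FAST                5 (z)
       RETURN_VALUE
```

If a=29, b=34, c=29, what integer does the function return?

LOAD_FAST b → push 34. Stack: [34]
LOAD_CONST → push 10. Stack: [34, 10]
BINARY_OP & → 34 & 10 = 2. Stack: [2]
STORE_FAST m → m=2. Stack: []
LOAD_FAST_LOAD_FAST m,b → push 2,34. Stack: [2, 34]
BINARY_OP + → 2 + 34 = 36. Stack: [36]
STORE_FAST v → v=36. Stack: []
LOAD_FAST_LOAD_FAST v,c → push 36,29. Stack: [36, 29]
COMPARE_OP bool(>=) → 36 vs 29 = True. Stack: [True]
POP_JUMP_IF_FALSE → pop True; no jump. Stack: []
LOAD_CONST → push 6. Stack: [6]
LOAD_FAST c → push 29. Stack: [6, 29]
BINARY_OP | → 6 | 29 = 31. Stack: [31]
LOAD_CONST → push 12. Stack: [31, 12]
BINARY_OP // → 31 // 12 = 2. Stack: [2]
STORE_FAST z → z=2. Stack: []
LOAD_CONST → push 11. Stack: [11]
LOAD_FAST m → push 2. Stack: [11, 2]
BINARY_OP + → 11 + 2 = 13. Stack: [13]
STORE_FAST z → z=13. Stack: []
LOAD_FAST_LOAD_FAST c,v → push 29,36. Stack: [29, 36]
BINARY_OP * → 29 * 36 = 1044. Stack: [1044]
LOAD_FAST c → push 29. Stack: [1044, 29]
LOAD_CONST → push 4. Stack: [1044, 29, 4]
BINARY_OP << → 29 << 4 = 464. Stack: [1044, 464]
BINARY_OP + → 1044 + 464 = 1508. Stack: [1508]
STORE_FAST z → z=1508. Stack: []
LOAD_FAST z → push 1508. Stack: [1508]
RETURN_VALUE → return 1508.

1508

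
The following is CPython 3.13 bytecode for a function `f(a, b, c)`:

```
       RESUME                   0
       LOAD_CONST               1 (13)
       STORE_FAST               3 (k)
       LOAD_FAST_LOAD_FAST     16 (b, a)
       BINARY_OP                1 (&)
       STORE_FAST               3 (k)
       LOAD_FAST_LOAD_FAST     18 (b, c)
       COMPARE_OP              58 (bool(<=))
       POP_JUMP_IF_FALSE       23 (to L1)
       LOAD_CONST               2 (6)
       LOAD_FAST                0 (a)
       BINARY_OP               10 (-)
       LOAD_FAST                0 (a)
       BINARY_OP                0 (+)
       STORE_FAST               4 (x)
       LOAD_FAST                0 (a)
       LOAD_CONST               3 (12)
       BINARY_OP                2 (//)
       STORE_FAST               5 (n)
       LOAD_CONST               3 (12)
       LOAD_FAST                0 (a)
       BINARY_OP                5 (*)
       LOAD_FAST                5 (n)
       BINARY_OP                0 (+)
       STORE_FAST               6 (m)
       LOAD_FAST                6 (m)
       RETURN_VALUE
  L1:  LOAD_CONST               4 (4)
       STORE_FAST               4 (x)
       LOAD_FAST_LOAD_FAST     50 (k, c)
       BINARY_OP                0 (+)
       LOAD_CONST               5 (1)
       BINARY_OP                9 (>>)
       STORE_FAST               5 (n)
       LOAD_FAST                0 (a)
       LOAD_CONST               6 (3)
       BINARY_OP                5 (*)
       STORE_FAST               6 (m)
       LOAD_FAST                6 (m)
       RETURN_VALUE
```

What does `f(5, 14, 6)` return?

15

LOAD_CONST → push 13. Stack: [13]
STORE_FAST k → k=13. Stack: []
LOAD_FAST_LOAD_FAST b,a → push 14,5. Stack: [14, 5]
BINARY_OP & → 14 & 5 = 4. Stack: [4]
STORE_FAST k → k=4. Stack: []
LOAD_FAST_LOAD_FAST b,c → push 14,6. Stack: [14, 6]
COMPARE_OP bool(<=) → 14 vs 6 = False. Stack: [False]
POP_JUMP_IF_FALSE → pop False; jump. Stack: []
LOAD_CONST → push 4. Stack: [4]
STORE_FAST x → x=4. Stack: []
LOAD_FAST_LOAD_FAST k,c → push 4,6. Stack: [4, 6]
BINARY_OP + → 4 + 6 = 10. Stack: [10]
LOAD_CONST → push 1. Stack: [10, 1]
BINARY_OP >> → 10 >> 1 = 5. Stack: [5]
STORE_FAST n → n=5. Stack: []
LOAD_FAST a → push 5. Stack: [5]
LOAD_CONST → push 3. Stack: [5, 3]
BINARY_OP * → 5 * 3 = 15. Stack: [15]
STORE_FAST m → m=15. Stack: []
LOAD_FAST m → push 15. Stack: [15]
RETURN_VALUE → return 15.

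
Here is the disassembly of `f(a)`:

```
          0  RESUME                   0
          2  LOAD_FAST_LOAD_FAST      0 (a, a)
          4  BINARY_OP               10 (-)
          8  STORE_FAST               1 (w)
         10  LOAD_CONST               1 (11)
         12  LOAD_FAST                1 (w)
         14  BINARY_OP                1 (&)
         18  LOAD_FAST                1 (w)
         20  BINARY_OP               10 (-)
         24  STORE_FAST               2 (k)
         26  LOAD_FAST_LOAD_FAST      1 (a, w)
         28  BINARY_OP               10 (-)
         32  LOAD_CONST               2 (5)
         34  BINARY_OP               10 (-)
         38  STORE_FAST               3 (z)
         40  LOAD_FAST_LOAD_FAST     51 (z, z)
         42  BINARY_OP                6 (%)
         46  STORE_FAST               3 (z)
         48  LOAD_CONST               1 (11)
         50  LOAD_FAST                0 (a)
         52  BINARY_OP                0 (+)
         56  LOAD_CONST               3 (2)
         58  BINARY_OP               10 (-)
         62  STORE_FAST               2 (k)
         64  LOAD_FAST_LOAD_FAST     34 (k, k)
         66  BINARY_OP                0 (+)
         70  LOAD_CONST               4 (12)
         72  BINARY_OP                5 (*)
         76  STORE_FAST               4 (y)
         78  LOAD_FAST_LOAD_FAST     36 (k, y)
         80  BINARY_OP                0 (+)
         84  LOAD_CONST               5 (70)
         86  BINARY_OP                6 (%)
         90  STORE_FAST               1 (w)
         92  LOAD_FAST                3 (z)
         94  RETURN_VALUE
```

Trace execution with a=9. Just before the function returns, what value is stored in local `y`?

LOAD_FAST_LOAD_FAST a,a → push 9,9. Stack: [9, 9]
BINARY_OP - → 9 - 9 = 0. Stack: [0]
STORE_FAST w → w=0. Stack: []
LOAD_CONST → push 11. Stack: [11]
LOAD_FAST w → push 0. Stack: [11, 0]
BINARY_OP & → 11 & 0 = 0. Stack: [0]
LOAD_FAST w → push 0. Stack: [0, 0]
BINARY_OP - → 0 - 0 = 0. Stack: [0]
STORE_FAST k → k=0. Stack: []
LOAD_FAST_LOAD_FAST a,w → push 9,0. Stack: [9, 0]
BINARY_OP - → 9 - 0 = 9. Stack: [9]
LOAD_CONST → push 5. Stack: [9, 5]
BINARY_OP - → 9 - 5 = 4. Stack: [4]
STORE_FAST z → z=4. Stack: []
LOAD_FAST_LOAD_FAST z,z → push 4,4. Stack: [4, 4]
BINARY_OP % → 4 % 4 = 0. Stack: [0]
STORE_FAST z → z=0. Stack: []
LOAD_CONST → push 11. Stack: [11]
LOAD_FAST a → push 9. Stack: [11, 9]
BINARY_OP + → 11 + 9 = 20. Stack: [20]
LOAD_CONST → push 2. Stack: [20, 2]
BINARY_OP - → 20 - 2 = 18. Stack: [18]
STORE_FAST k → k=18. Stack: []
LOAD_FAST_LOAD_FAST k,k → push 18,18. Stack: [18, 18]
BINARY_OP + → 18 + 18 = 36. Stack: [36]
LOAD_CONST → push 12. Stack: [36, 12]
BINARY_OP * → 36 * 12 = 432. Stack: [432]
STORE_FAST y → y=432. Stack: []
LOAD_FAST_LOAD_FAST k,y → push 18,432. Stack: [18, 432]
BINARY_OP + → 18 + 432 = 450. Stack: [450]
LOAD_CONST → push 70. Stack: [450, 70]
BINARY_OP % → 450 % 70 = 30. Stack: [30]
STORE_FAST w → w=30. Stack: []
LOAD_FAST z → push 0. Stack: [0]
RETURN_VALUE → return 0.

432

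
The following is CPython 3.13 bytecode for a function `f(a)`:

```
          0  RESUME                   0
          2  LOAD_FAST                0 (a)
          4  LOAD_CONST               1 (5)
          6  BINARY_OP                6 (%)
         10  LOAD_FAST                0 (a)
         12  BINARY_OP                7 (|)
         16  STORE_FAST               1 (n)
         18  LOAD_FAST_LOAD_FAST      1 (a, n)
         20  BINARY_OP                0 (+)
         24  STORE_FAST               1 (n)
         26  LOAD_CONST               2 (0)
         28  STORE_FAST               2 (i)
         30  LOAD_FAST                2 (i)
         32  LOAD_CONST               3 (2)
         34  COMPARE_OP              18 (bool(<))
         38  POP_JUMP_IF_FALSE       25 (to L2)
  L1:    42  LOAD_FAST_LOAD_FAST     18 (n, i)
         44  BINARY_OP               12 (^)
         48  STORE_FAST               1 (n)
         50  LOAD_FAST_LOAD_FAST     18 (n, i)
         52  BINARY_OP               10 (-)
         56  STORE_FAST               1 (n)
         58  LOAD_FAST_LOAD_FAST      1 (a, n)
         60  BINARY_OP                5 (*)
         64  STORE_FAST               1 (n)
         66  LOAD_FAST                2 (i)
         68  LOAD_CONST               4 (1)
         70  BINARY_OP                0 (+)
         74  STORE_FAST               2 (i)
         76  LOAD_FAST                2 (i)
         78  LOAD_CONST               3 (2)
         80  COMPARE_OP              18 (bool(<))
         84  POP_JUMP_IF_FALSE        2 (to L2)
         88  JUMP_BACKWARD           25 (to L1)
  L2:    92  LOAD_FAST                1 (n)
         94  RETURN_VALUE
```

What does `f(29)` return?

LOAD_FAST a → push 29. Stack: [29]
LOAD_CONST → push 5. Stack: [29, 5]
BINARY_OP % → 29 % 5 = 4. Stack: [4]
LOAD_FAST a → push 29. Stack: [4, 29]
BINARY_OP | → 4 | 29 = 29. Stack: [29]
STORE_FAST n → n=29. Stack: []
LOAD_FAST_LOAD_FAST a,n → push 29,29. Stack: [29, 29]
BINARY_OP + → 29 + 29 = 58. Stack: [58]
STORE_FAST n → n=58. Stack: []
LOAD_CONST → push 0. Stack: [0]
STORE_FAST i → i=0. Stack: []
LOAD_FAST i → push 0. Stack: [0]
LOAD_CONST → push 2. Stack: [0, 2]
COMPARE_OP bool(<) → 0 vs 2 = True. Stack: [True]
POP_JUMP_IF_FALSE → pop True; no jump. Stack: []
LOAD_FAST_LOAD_FAST n,i → push 58,0. Stack: [58, 0]
BINARY_OP ^ → 58 ^ 0 = 58. Stack: [58]
STORE_FAST n → n=58. Stack: []
LOAD_FAST_LOAD_FAST n,i → push 58,0. Stack: [58, 0]
BINARY_OP - → 58 - 0 = 58. Stack: [58]
STORE_FAST n → n=58. Stack: []
LOAD_FAST_LOAD_FAST a,n → push 29,58. Stack: [29, 58]
BINARY_OP * → 29 * 58 = 1682. Stack: [1682]
STORE_FAST n → n=1682. Stack: []
LOAD_FAST i → push 0. Stack: [0]
LOAD_CONST → push 1. Stack: [0, 1]
BINARY_OP + → 0 + 1 = 1. Stack: [1]
STORE_FAST i → i=1. Stack: []
LOAD_FAST i → push 1. Stack: [1]
LOAD_CONST → push 2. Stack: [1, 2]
COMPARE_OP bool(<) → 1 vs 2 = True. Stack: [True]
POP_JUMP_IF_FALSE → pop True; no jump. Stack: []
LOAD_FAST_LOAD_FAST n,i → push 1682,1. Stack: [1682, 1]
BINARY_OP ^ → 1682 ^ 1 = 1683. Stack: [1683]
STORE_FAST n → n=1683. Stack: []
LOAD_FAST_LOAD_FAST n,i → push 1683,1. Stack: [1683, 1]
BINARY_OP - → 1683 - 1 = 1682. Stack: [1682]
STORE_FAST n → n=1682. Stack: []
LOAD_FAST_LOAD_FAST a,n → push 29,1682. Stack: [29, 1682]
BINARY_OP * → 29 * 1682 = 48778. Stack: [48778]
STORE_FAST n → n=48778. Stack: []
LOAD_FAST i → push 1. Stack: [1]
LOAD_CONST → push 1. Stack: [1, 1]
BINARY_OP + → 1 + 1 = 2. Stack: [2]
STORE_FAST i → i=2. Stack: []
LOAD_FAST i → push 2. Stack: [2]
LOAD_CONST → push 2. Stack: [2, 2]
COMPARE_OP bool(<) → 2 vs 2 = False. Stack: [False]
POP_JUMP_IF_FALSE → pop False; jump. Stack: []
LOAD_FAST n → push 48778. Stack: [48778]
RETURN_VALUE → return 48778.

48778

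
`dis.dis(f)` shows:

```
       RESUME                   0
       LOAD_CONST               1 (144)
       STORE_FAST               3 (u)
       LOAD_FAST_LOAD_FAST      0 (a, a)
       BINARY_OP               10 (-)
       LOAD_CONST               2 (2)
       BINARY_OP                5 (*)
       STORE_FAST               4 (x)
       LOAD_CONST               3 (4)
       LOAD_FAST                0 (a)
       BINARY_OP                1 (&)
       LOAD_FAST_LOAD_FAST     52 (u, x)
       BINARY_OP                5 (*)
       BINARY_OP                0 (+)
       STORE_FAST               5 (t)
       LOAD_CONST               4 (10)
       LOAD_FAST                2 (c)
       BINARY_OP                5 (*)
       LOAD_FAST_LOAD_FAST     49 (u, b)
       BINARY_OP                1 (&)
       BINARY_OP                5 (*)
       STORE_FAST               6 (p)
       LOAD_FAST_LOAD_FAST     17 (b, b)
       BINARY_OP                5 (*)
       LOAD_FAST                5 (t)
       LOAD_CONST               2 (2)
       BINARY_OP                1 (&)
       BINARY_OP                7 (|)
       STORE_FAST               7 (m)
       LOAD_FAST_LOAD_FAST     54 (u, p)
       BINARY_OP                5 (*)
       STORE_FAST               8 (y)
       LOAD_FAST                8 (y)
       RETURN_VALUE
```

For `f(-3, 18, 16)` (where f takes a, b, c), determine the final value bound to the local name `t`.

LOAD_CONST → push 144. Stack: [144]
STORE_FAST u → u=144. Stack: []
LOAD_FAST_LOAD_FAST a,a → push -3,-3. Stack: [-3, -3]
BINARY_OP - → -3 - -3 = 0. Stack: [0]
LOAD_CONST → push 2. Stack: [0, 2]
BINARY_OP * → 0 * 2 = 0. Stack: [0]
STORE_FAST x → x=0. Stack: []
LOAD_CONST → push 4. Stack: [4]
LOAD_FAST a → push -3. Stack: [4, -3]
BINARY_OP & → 4 & -3 = 4. Stack: [4]
LOAD_FAST_LOAD_FAST u,x → push 144,0. Stack: [4, 144, 0]
BINARY_OP * → 144 * 0 = 0. Stack: [4, 0]
BINARY_OP + → 4 + 0 = 4. Stack: [4]
STORE_FAST t → t=4. Stack: []
LOAD_CONST → push 10. Stack: [10]
LOAD_FAST c → push 16. Stack: [10, 16]
BINARY_OP * → 10 * 16 = 160. Stack: [160]
LOAD_FAST_LOAD_FAST u,b → push 144,18. Stack: [160, 144, 18]
BINARY_OP & → 144 & 18 = 16. Stack: [160, 16]
BINARY_OP * → 160 * 16 = 2560. Stack: [2560]
STORE_FAST p → p=2560. Stack: []
LOAD_FAST_LOAD_FAST b,b → push 18,18. Stack: [18, 18]
BINARY_OP * → 18 * 18 = 324. Stack: [324]
LOAD_FAST t → push 4. Stack: [324, 4]
LOAD_CONST → push 2. Stack: [324, 4, 2]
BINARY_OP & → 4 & 2 = 0. Stack: [324, 0]
BINARY_OP | → 324 | 0 = 324. Stack: [324]
STORE_FAST m → m=324. Stack: []
LOAD_FAST_LOAD_FAST u,p → push 144,2560. Stack: [144, 2560]
BINARY_OP * → 144 * 2560 = 368640. Stack: [368640]
STORE_FAST y → y=368640. Stack: []
LOAD_FAST y → push 368640. Stack: [368640]
RETURN_VALUE → return 368640.

4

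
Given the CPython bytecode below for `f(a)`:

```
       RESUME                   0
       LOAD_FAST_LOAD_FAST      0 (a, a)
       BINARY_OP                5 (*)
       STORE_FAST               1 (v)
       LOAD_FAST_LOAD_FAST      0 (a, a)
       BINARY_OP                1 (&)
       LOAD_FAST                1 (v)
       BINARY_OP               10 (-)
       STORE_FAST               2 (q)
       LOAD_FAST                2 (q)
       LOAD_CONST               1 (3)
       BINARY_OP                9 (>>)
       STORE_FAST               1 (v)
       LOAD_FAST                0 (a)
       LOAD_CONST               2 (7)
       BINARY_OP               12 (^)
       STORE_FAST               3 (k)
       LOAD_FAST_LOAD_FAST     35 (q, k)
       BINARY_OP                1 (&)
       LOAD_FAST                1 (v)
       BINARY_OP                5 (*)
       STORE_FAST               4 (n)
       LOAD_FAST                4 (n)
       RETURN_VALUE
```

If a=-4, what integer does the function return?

LOAD_FAST_LOAD_FAST a,a → push -4,-4. Stack: [-4, -4]
BINARY_OP * → -4 * -4 = 16. Stack: [16]
STORE_FAST v → v=16. Stack: []
LOAD_FAST_LOAD_FAST a,a → push -4,-4. Stack: [-4, -4]
BINARY_OP & → -4 & -4 = -4. Stack: [-4]
LOAD_FAST v → push 16. Stack: [-4, 16]
BINARY_OP - → -4 - 16 = -20. Stack: [-20]
STORE_FAST q → q=-20. Stack: []
LOAD_FAST q → push -20. Stack: [-20]
LOAD_CONST → push 3. Stack: [-20, 3]
BINARY_OP >> → -20 >> 3 = -3. Stack: [-3]
STORE_FAST v → v=-3. Stack: []
LOAD_FAST a → push -4. Stack: [-4]
LOAD_CONST → push 7. Stack: [-4, 7]
BINARY_OP ^ → -4 ^ 7 = -5. Stack: [-5]
STORE_FAST k → k=-5. Stack: []
LOAD_FAST_LOAD_FAST q,k → push -20,-5. Stack: [-20, -5]
BINARY_OP & → -20 & -5 = -24. Stack: [-24]
LOAD_FAST v → push -3. Stack: [-24, -3]
BINARY_OP * → -24 * -3 = 72. Stack: [72]
STORE_FAST n → n=72. Stack: []
LOAD_FAST n → push 72. Stack: [72]
RETURN_VALUE → return 72.

72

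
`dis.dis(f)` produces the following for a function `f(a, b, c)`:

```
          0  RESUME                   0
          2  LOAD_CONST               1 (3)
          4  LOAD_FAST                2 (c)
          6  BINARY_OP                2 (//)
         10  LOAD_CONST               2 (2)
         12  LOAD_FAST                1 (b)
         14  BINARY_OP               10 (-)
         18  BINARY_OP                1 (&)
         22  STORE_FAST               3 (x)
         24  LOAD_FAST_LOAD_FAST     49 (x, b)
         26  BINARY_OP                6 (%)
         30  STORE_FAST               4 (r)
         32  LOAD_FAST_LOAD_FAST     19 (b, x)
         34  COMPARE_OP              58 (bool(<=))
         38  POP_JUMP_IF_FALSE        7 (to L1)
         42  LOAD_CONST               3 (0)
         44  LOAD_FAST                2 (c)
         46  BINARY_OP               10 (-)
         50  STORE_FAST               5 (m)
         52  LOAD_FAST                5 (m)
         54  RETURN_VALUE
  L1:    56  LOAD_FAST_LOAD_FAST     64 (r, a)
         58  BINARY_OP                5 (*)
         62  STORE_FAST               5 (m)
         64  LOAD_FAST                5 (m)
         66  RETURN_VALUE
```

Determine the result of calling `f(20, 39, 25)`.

LOAD_CONST → push 3. Stack: [3]
LOAD_FAST c → push 25. Stack: [3, 25]
BINARY_OP // → 3 // 25 = 0. Stack: [0]
LOAD_CONST → push 2. Stack: [0, 2]
LOAD_FAST b → push 39. Stack: [0, 2, 39]
BINARY_OP - → 2 - 39 = -37. Stack: [0, -37]
BINARY_OP & → 0 & -37 = 0. Stack: [0]
STORE_FAST x → x=0. Stack: []
LOAD_FAST_LOAD_FAST x,b → push 0,39. Stack: [0, 39]
BINARY_OP % → 0 % 39 = 0. Stack: [0]
STORE_FAST r → r=0. Stack: []
LOAD_FAST_LOAD_FAST b,x → push 39,0. Stack: [39, 0]
COMPARE_OP bool(<=) → 39 vs 0 = False. Stack: [False]
POP_JUMP_IF_FALSE → pop False; jump. Stack: []
LOAD_FAST_LOAD_FAST r,a → push 0,20. Stack: [0, 20]
BINARY_OP * → 0 * 20 = 0. Stack: [0]
STORE_FAST m → m=0. Stack: []
LOAD_FAST m → push 0. Stack: [0]
RETURN_VALUE → return 0.

0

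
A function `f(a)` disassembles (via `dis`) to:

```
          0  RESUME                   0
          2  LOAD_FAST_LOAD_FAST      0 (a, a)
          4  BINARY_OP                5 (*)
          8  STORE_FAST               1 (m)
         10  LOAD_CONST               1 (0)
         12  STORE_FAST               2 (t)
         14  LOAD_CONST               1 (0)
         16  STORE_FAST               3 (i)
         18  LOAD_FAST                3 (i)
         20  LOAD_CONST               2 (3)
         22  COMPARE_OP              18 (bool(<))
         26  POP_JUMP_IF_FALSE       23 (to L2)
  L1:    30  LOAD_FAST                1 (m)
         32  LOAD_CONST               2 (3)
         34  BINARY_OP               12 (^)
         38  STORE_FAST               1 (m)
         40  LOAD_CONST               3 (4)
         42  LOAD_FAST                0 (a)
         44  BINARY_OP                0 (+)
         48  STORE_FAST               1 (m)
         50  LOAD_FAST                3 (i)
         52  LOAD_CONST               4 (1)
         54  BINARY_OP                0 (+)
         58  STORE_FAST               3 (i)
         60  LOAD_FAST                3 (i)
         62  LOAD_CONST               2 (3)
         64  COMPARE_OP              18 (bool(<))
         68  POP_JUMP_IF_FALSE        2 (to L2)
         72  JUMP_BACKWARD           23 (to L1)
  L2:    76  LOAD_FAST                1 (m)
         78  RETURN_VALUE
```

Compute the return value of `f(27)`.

LOAD_FAST_LOAD_FAST a,a → push 27,27. Stack: [27, 27]
BINARY_OP * → 27 * 27 = 729. Stack: [729]
STORE_FAST m → m=729. Stack: []
LOAD_CONST → push 0. Stack: [0]
STORE_FAST t → t=0. Stack: []
LOAD_CONST → push 0. Stack: [0]
STORE_FAST i → i=0. Stack: []
LOAD_FAST i → push 0. Stack: [0]
LOAD_CONST → push 3. Stack: [0, 3]
COMPARE_OP bool(<) → 0 vs 3 = True. Stack: [True]
POP_JUMP_IF_FALSE → pop True; no jump. Stack: []
LOAD_FAST m → push 729. Stack: [729]
LOAD_CONST → push 3. Stack: [729, 3]
BINARY_OP ^ → 729 ^ 3 = 730. Stack: [730]
STORE_FAST m → m=730. Stack: []
LOAD_CONST → push 4. Stack: [4]
LOAD_FAST a → push 27. Stack: [4, 27]
BINARY_OP + → 4 + 27 = 31. Stack: [31]
STORE_FAST m → m=31. Stack: []
LOAD_FAST i → push 0. Stack: [0]
LOAD_CONST → push 1. Stack: [0, 1]
BINARY_OP + → 0 + 1 = 1. Stack: [1]
STORE_FAST i → i=1. Stack: []
LOAD_FAST i → push 1. Stack: [1]
LOAD_CONST → push 3. Stack: [1, 3]
COMPARE_OP bool(<) → 1 vs 3 = True. Stack: [True]
POP_JUMP_IF_FALSE → pop True; no jump. Stack: []
LOAD_FAST m → push 31. Stack: [31]
LOAD_CONST → push 3. Stack: [31, 3]
BINARY_OP ^ → 31 ^ 3 = 28. Stack: [28]
STORE_FAST m → m=28. Stack: []
LOAD_CONST → push 4. Stack: [4]
LOAD_FAST a → push 27. Stack: [4, 27]
BINARY_OP + → 4 + 27 = 31. Stack: [31]
STORE_FAST m → m=31. Stack: []
LOAD_FAST i → push 1. Stack: [1]
LOAD_CONST → push 1. Stack: [1, 1]
BINARY_OP + → 1 + 1 = 2. Stack: [2]
STORE_FAST i → i=2. Stack: []
LOAD_FAST i → push 2. Stack: [2]
LOAD_CONST → push 3. Stack: [2, 3]
COMPARE_OP bool(<) → 2 vs 3 = True. Stack: [True]
POP_JUMP_IF_FALSE → pop True; no jump. Stack: []
LOAD_FAST m → push 31. Stack: [31]
LOAD_CONST → push 3. Stack: [31, 3]
BINARY_OP ^ → 31 ^ 3 = 28. Stack: [28]
STORE_FAST m → m=28. Stack: []
LOAD_CONST → push 4. Stack: [4]
LOAD_FAST a → push 27. Stack: [4, 27]
BINARY_OP + → 4 + 27 = 31. Stack: [31]
STORE_FAST m → m=31. Stack: []
LOAD_FAST i → push 2. Stack: [2]
LOAD_CONST → push 1. Stack: [2, 1]
BINARY_OP + → 2 + 1 = 3. Stack: [3]
STORE_FAST i → i=3. Stack: []
LOAD_FAST i → push 3. Stack: [3]
LOAD_CONST → push 3. Stack: [3, 3]
COMPARE_OP bool(<) → 3 vs 3 = False. Stack: [False]
POP_JUMP_IF_FALSE → pop False; jump. Stack: []
LOAD_FAST m → push 31. Stack: [31]
RETURN_VALUE → return 31.

31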